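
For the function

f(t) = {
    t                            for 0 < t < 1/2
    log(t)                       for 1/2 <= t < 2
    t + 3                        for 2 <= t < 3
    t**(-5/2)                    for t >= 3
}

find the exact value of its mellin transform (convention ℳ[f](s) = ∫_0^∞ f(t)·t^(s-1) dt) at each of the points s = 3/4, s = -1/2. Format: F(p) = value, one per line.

F(3/4) = 2**(1/4)*(-436*sqrt(2) + 2*2**(3/4)*3**(1/4) + 65 + log(2**(42 + 84*sqrt(2))) + 180*6**(3/4))/63
F(-1/2) = sqrt(2)*(-486*log(2) + sqrt(2) + 648)/162

summing 4 kernel integrals split by 1/2, 2, 3 yields ℳ[f](s)
∫ t·t^(s-1) over [0, 1/2)
[1/2, 2) adds the kernel integral of log(t)
for t in [2, 3): the term is ∫ (t + 3)·t^(s-1)
for t in [3, ∞): the term is ∫ t**(-5/2)·t^(s-1)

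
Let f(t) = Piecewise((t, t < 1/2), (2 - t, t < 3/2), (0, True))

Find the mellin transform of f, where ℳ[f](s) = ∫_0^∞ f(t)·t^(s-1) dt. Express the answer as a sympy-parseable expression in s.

(3**s*s + 4*3**s - 2*s - 4)/(2*2**s*s*(s + 1))
  Re(s) > -1

slice at 1/2, transform all 2 pieces, and sum them
on [0, 1/2): add ∫ t·t^(s-1) dt
on [1/2, 3/2): add ∫ (2 - t)·t^(s-1) dt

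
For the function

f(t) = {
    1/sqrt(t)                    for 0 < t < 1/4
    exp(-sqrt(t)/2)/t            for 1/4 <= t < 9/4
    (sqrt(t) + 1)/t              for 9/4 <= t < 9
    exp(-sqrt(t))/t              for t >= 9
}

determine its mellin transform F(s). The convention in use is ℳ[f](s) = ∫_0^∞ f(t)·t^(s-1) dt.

remove the shared t-power first: sqrt(t) on [0, 1/4); exp(-sqrt(t)/2) on [1/4, 9/4); sqrt(t) + 1 on [9/4, 9); …
strip the power substitution: t on [0, 1/2); exp(-t/2) on [1/2, 3/2); t + 1 on [3/2, 3); …
breakpoints 1/4, 9/4, 9: one integral from each of the 4 segments
[0, 1/4) adds the kernel integral of 1/sqrt(t)
piece [1/4, 9/4): integrate exp(-sqrt(t)/2)/t against the kernel
over [9/4, 9), the kernel integral of (sqrt(t) + 1)/t enters the sum
segment 9 to ∞ holds exp(-sqrt(t))/t; add its integral

(16**s*(s - 1)*(2*s - 1)*uppergamma(2*s - 2, 1/4) - 16**s*(s - 1)*(2*s - 1)*uppergamma(2*s - 2, 3/4) + 4*2**(2*s)*(s - 1)*(2*s - 1)*uppergamma(2*s - 2, 3) + 16*36**s*(s - 1)/9 + 2*36**s/9 + 40*9**s*(1 - s)/9 - 8*9**s/9 + 8*s - 8)/(2*2**(2*s)*(s - 1)*(2*s - 1))
  Re(s) > 1/2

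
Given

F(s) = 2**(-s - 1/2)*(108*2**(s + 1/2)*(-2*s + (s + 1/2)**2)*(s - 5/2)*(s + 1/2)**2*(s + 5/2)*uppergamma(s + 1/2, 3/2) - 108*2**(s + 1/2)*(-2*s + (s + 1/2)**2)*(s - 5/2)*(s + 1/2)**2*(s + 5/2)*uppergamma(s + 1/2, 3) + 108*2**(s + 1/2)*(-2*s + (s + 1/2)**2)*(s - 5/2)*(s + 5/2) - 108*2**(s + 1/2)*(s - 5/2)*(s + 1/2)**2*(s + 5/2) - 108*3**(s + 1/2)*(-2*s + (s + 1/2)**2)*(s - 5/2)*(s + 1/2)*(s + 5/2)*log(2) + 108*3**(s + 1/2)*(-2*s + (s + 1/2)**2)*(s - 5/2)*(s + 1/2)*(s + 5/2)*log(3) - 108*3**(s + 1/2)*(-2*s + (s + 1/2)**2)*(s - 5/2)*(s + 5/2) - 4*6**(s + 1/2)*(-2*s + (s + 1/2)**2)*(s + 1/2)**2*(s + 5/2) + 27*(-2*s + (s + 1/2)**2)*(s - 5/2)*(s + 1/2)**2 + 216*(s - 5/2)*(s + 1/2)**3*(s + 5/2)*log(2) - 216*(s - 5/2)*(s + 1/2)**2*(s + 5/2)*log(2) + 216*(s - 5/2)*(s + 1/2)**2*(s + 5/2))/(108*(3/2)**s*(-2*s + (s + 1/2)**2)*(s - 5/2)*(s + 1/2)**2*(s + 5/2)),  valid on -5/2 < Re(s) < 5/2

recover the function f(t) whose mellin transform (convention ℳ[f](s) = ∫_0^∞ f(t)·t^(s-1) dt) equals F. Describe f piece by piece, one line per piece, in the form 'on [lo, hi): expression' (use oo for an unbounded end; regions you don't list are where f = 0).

on [0, 1/3): 9*sqrt(6)*t**(5/2)/8
on [1/3, 2/3): sqrt(6)*log(3*t/2)/(3*sqrt(t))
on [2/3, 1): sqrt(6)*sqrt(t)*log(3*t/2)/2
on [1, 2): sqrt(6)*sqrt(t)*exp(-3*t/2)/2
on [2, oo): 4*sqrt(6)/(27*t**(5/2))

invert the common scale on t to get t**(5/2) on [0, 1/2); log(t)/sqrt(t) on [1/2, 1); sqrt(t)*log(t) on [1, 3/2); …
reversing the shared t-power: t**2 on [0, 1/2); log(t)/t on [1/2, 1); log(t) on [1, 3/2); …
decompose at 1/3, 2/3, 1, 2; ℳ[f](s) sums the 5 pieces' integrals
∫ 9*sqrt(6)*t**(5/2)/8·t^(s-1) over [0, 1/3)
∫ sqrt(6)*log(3*t/2)/(3*sqrt(t))·t^(s-1) over [1/3, 2/3)
the [2/3, 1) slice contributes ∫ sqrt(6)*sqrt(t)*log(3*t/2)/2·t^(s-1) dt
∫ over [1, 2) of sqrt(6)*sqrt(t)*exp(-3*t/2)/2·t^(s-1) joins the sum
for t in [2, ∞): the term is ∫ 4*sqrt(6)/(27*t**(5/2))·t^(s-1)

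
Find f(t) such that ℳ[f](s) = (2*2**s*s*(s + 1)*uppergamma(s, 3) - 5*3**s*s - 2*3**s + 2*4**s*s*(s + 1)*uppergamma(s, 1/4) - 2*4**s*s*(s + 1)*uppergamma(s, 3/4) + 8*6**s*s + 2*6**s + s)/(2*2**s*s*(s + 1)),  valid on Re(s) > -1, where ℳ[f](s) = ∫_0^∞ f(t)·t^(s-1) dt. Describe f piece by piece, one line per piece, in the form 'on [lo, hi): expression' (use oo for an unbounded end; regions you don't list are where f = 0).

on [0, 1/2): t
on [1/2, 3/2): exp(-t/2)
on [3/2, 3): t + 1
on [3, oo): exp(-t)

linearity at 1/2, 3/2, 3 turns ℳ[f](s) into 4 summed integrals
between 0 and 1/2 the integrand is t·t^(s-1)
between 1/2 and 3/2 the integrand is exp(-t/2)·t^(s-1)
segment [3/2, 3) carries (t + 1); integrate it
∫ exp(-t)·t^(s-1) over [3, ∞)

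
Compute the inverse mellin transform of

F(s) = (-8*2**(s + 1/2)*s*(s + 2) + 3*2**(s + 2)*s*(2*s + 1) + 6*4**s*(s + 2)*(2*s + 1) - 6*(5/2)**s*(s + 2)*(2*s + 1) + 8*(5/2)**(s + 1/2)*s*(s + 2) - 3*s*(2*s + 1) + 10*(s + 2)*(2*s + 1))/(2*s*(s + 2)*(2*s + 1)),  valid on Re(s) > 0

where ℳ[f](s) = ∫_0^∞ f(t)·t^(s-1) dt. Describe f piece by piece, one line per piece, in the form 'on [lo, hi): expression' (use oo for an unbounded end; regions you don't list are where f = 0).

split f at 1, 2, 5/2: ℳ[f](s) collects 4 kernel integrals
the [0, 1) slice contributes ∫ 5·t^(s-1) dt
the [1, 2) slice contributes ∫ 3*t**2/2·t^(s-1) dt
∫ over [2, 5/2) of 2*sqrt(t)·t^(s-1) joins the sum
∫ 3·t^(s-1) over [5/2, 4)

on [0, 1): 5
on [1, 2): 3*t**2/2
on [2, 5/2): 2*sqrt(t)
on [5/2, 4): 3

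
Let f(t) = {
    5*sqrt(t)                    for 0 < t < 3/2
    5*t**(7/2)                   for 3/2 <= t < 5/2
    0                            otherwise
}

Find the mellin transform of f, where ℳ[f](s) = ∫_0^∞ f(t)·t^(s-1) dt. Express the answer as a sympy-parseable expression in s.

treat the 2 regions marked off by 3/2 separately and sum
∫ 5*sqrt(t)·t^(s-1) over [0, 3/2)
the [3/2, 5/2) slice contributes ∫ 5*t**(7/2)·t^(s-1) dt

5*(-38*3**s*sqrt(6)*s + 29*3**s*sqrt(6) + 250*sqrt(10)*5**s*s + 125*sqrt(10)*5**s)/(8*2**s*(4*s**2 + 16*s + 7))
  Re(s) > -1/2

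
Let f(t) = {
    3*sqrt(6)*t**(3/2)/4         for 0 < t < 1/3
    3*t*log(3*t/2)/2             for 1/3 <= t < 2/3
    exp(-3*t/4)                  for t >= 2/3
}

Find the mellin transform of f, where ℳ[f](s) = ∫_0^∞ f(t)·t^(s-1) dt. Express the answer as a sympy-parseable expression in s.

(2*2**(2*s)*(2*s + 3)*(s**2 + 2*s + 1)*uppergamma(s, 1/2) - 2*2**s*(2*s + 3) + s*(2*s + 3)*log(2) + 2*s + (2*s + 3)*log(2) + sqrt(2)*(s**2 + 2*s + 1) + 3)/(2*3**s*(2*s + 3)*(s**2 + 2*s + 1))
  Re(s) > -3/2

the common scale on t comes off first: t**(3/2) on [0, 1/2); t*log(t) on [1/2, 1); exp(-t/2) on [1, ∞)
slice at 1/3, 2/3, transform all 3 pieces, and sum them
between 0 and 1/3 the integrand is 3*sqrt(6)*t**(3/2)/4·t^(s-1)
segment 1/3 to 2/3 holds 3*t*log(3*t/2)/2; add its integral
on [2/3, ∞) integrate f = exp(-3*t/4) against the kernel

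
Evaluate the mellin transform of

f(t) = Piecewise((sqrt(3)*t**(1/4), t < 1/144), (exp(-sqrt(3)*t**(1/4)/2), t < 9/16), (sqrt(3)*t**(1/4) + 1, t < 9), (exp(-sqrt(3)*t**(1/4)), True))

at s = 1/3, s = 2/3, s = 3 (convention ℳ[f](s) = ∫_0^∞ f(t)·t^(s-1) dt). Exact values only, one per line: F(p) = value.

invert the power substitution to get sqrt(3)*sqrt(t) on [0, 1/12); exp(-sqrt(3)*sqrt(t)/2) on [1/12, 3/4); sqrt(3)*sqrt(t) + 1 on [3/4, 3); …
invert the common scale on t to get sqrt(t) on [0, 1/4); exp(-sqrt(t)/2) on [1/4, 9/4); sqrt(t) + 1 on [9/4, 9); …
reversing the power substitution: t on [0, 1/2); exp(-t/2) on [1/2, 3/2); t + 1 on [3/2, 3); …
decompose at 1/144, 9/16, 9; ℳ[f](s) sums the 4 pieces' integrals
the [0, 1/144) slice contributes ∫ sqrt(3)*t**(1/4)·t^(s-1) dt
between 1/144 and 9/16 the integrand is exp(-sqrt(3)*t**(1/4)/2)·t^(s-1)
on [9/16, 9): add ∫ (sqrt(3)*t**(1/4) + 1)·t^(s-1) dt
over [9, ∞), the kernel integral of exp(-sqrt(3)*t**(1/4)) enters the sum

F(1/3) = 2**(2/3)*3**(1/3)*(-117*3**(1/3) - 112*2**(2/3)*uppergamma(4/3, 3/4) + 56*2**(1/3)*uppergamma(4/3, 3) + 6 + 112*2**(2/3)*uppergamma(4/3, 1/4) + 342*6**(1/3))/84
F(2/3) = -16*6**(2/3)*uppergamma(8/3, 3/4)/9 - 207*6**(1/3)/176 + 18**(1/3)/132 + 4*3**(2/3)*uppergamma(8/3, 3)/9 + 16*6**(2/3)*uppergamma(8/3, 1/4)/9 + 315*3**(1/3)/22
F(3) = -4375739558903*exp(-3/4)/2304 + 35548619933/38817792 + 39589784*exp(-3)/9 + 214975636319885*exp(-1/4)/186624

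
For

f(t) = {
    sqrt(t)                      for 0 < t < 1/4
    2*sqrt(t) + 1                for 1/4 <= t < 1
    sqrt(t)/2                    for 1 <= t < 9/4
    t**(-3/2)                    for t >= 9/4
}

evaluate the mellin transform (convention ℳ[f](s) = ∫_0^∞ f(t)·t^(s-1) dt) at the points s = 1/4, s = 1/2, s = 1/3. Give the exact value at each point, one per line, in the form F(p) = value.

F(1/4) = -7*sqrt(2)/3 + 167*sqrt(6)/270 + 6
F(1/2) = 275/72
F(1/3) = 2**(1/3)*(-2268 + 727*3**(2/3) + 3024*2**(2/3))/1260

reversing the power substitution: t on [0, 1/2); 2*t + 1 on [1/2, 1); t/2 on [1, 3/2); …
treat the 4 regions marked off by 1/4, 1, 9/4 separately and sum
∫ over [0, 1/4) of sqrt(t)·t^(s-1) joins the sum
the [1/4, 1) slice contributes ∫ (2*sqrt(t) + 1)·t^(s-1) dt
over [1, 9/4), the kernel integral of sqrt(t)/2 enters the sum
between 9/4 and ∞ the integrand is t**(-3/2)·t^(s-1)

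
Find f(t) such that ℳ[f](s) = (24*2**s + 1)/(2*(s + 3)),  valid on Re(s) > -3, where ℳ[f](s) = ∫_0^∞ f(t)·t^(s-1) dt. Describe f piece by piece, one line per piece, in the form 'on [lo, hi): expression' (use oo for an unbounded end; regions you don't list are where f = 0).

split f at 1: ℳ[f](s) collects 2 kernel integrals
over [0, 1), the kernel integral of 2*t**3 enters the sum
piece [1, 2): integrate 3*t**3/2 against the kernel

on [0, 1): 2*t**3
on [1, 2): 3*t**3/2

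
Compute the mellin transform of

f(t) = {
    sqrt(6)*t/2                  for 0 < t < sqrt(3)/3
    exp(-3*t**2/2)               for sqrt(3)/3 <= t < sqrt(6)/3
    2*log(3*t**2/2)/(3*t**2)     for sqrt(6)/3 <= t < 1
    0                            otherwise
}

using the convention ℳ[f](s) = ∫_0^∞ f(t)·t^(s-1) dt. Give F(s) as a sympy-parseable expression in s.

remove the power substitution first: sqrt(6)*sqrt(t)/2 on [0, 1/3); exp(-3*t/2) on [1/3, 2/3); 2*log(3*t/2)/(3*t) on [2/3, 1)
reversing the common scale on t: sqrt(t) on [0, 1/2); exp(-t) on [1/2, 1); log(t)/t on [1, 3/2)
f breaks at sqrt(3)/3, sqrt(6)/3 into 3 integrals to sum
segment [0, sqrt(3)/3) carries sqrt(6)*t/2; integrate it
over [sqrt(3)/3, sqrt(6)/3), the kernel integral of exp(-3*t**2/2) enters the sum
segment [sqrt(6)/3, 1) carries 2*log(3*t**2/2)/(3*t**2); integrate it

(sqrt(3)/3)**s*(3*2**(s/2)*(s + 1)*(s**2 - 4*s + 4)*uppergamma(s/2, 1/2) - 3*2**(s/2)*(s + 1)*(s**2 - 4*s + 4)*uppergamma(s/2, 1) + 12*2**(s/2)*(s + 1) + 3**(s/2)*s*(s + 1)*(-4*log(2) + 4*log(3)) - 8*3**(s/2)*(s + 1) + 3**(s/2)*(s + 1)*(-8*log(3) + 8*log(2)) + 3*sqrt(2)*(s**2 - 4*s + 4))/(6*(s + 1)*(s**2 - 4*s + 4))
  Re(s) > -1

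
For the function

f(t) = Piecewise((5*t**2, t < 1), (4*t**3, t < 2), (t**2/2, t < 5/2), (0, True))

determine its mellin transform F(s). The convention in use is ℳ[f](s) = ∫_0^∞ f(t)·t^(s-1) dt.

along the cuts 1, 2, ℳ[f](s) splits into 3 integrals
[0, 1) adds the kernel integral of 5*t**2
on [1, 2) integrate f = 4*t**3 against the kernel
segment [2, 5/2) carries t**2/2; integrate it

(256*2**s*(s + 2) - 16*2**s*(s + 3) + 25*(5/2)**s*(s + 3) + 8*s + 56)/(8*(s + 2)*(s + 3))
  Re(s) > -2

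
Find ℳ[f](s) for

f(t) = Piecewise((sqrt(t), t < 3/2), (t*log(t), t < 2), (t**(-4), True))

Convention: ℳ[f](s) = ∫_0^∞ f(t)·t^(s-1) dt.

the 3 pieces separated at 3/2, 2 each add one integral
∫ sqrt(t)·t^(s-1) over [0, 3/2)
on [3/2, 2): add ∫ t*log(t)·t^(s-1) dt
∫ t**(-4)·t^(s-1) over [2, ∞)

(-32*2**(2*s)*(s - 4)*(2*s + 1) + 3**s*s*(s - 4)*(2*s + 1)*(-24*log(3) + 24*log(2)) + 3**s*(s - 4)*(2*s + 1)*(-24*log(3) + 24*log(2)) + 24*3**s*(s - 4)*(2*s + 1) + 16*3**s*sqrt(6)*(s - 4)*(s**2 + 2*s + 1) + 32*4**s*s*(s - 4)*(2*s + 1)*log(2) + 32*4**s*(s - 4)*(2*s + 1)*log(2) - 4**s*(2*s + 1)*(s**2 + 2*s + 1))/(16*2**s*(s - 4)*(2*s + 1)*(s**2 + 2*s + 1))
  -1/2 < Re(s) < 4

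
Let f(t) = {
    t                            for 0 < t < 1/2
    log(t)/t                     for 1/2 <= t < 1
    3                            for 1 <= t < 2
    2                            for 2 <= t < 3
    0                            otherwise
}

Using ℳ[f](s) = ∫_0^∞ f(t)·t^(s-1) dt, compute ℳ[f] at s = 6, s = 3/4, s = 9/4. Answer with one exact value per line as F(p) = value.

F(6) = log(2)/160 + 17010271/67200
F(3/4) = 2**(1/4)*(-210*2**(3/4) - 84*log(2) + 28*sqrt(2) + 28*6**(3/4) + 339)/21
F(9/4) = 2**(3/4)*(-11544*2**(1/4) + 2340*log(2) + 2097 + 10400*sqrt(2) + 46800*6**(1/4))/11700

slice at 1/2, 1, 2, transform all 4 pieces, and sum them
∫ over [0, 1/2) of t·t^(s-1) joins the sum
piece [1/2, 1): integrate log(t)/t against the kernel
∫ over [1, 2) of 3·t^(s-1) joins the sum
on [2, 3): add ∫ 2·t^(s-1) dt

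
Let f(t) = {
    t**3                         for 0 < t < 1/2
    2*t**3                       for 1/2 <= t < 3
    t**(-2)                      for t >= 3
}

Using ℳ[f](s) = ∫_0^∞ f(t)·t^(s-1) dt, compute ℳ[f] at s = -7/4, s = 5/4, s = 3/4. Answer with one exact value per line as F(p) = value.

F(-7/4) = 2**(3/4)*(-243 + 2918*6**(1/4))/1215
F(5/4) = 2**(3/4)*(-9 + 23600*6**(1/4))/1224
F(3/4) = 2**(1/4)*(-3 + 1304*6**(3/4))/180

the power substitution comes off first: t**(3/2) on [0, 1/4); 2*t**(3/2) on [1/4, 9); 1/t on [9, ∞)
back out the shared t-power: sqrt(t) on [0, 1/4); 2*sqrt(t) on [1/4, 9); t**(-2) on [9, ∞)
strip the power substitution: t on [0, 1/2); 2*t on [1/2, 3); t**(-4) on [3, ∞)
cuts at 1/2, 3: linearity sums the 3 kernel integrals
∫ over [0, 1/2) of t**3·t^(s-1) joins the sum
piece [1/2, 3): integrate 2*t**3 against the kernel
for t in [3, ∞): the term is ∫ t**(-2)·t^(s-1)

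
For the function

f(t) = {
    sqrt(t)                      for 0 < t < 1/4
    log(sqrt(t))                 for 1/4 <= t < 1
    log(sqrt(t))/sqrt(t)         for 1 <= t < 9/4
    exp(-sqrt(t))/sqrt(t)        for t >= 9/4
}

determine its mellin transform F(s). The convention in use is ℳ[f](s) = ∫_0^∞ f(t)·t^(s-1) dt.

(96*2**(2*s)*s**5*uppergamma(2*s - 1, 3/2) - 48*2**(2*s)*s**4*uppergamma(2*s - 1, 3/2) - 24*2**(2*s)*s**3*uppergamma(2*s - 1, 3/2) + 12*2**(2*s)*s**2*uppergamma(2*s - 1, 3/2) + 24*2**(2*s)*s**2 + 6*2**(2*s)*s - 3*2**(2*s) + 3**(2*s)*s**4*(-32*log(2) + 32*log(3)) - 16*3**(2*s)*s**3 - 8*3**(2*s)*s**2 + 3**(2*s)*s**2*(-8*log(3) + 8*log(2)) + 24*s**4 + 48*s**4*log(2) - 24*s**3*log(2) - 12*s**2*log(2) - 6*s**2 - 6*s + 6*s*log(2) + 3)/(6*4**s*s**2*(8*s**3 - 4*s**2 - 2*s + 1))
  Re(s) > -1/2

reversing the power substitution: t on [0, 1/2); log(t) on [1/2, 1); log(t)/t on [1, 3/2); …
remove the shared t-power first: t**2 on [0, 1/2); t*log(t) on [1/2, 1); log(t) on [1, 3/2); …
breakpoints 1/4, 1, 9/4: one integral from each of the 4 segments
segment 0 to 1/4 holds sqrt(t); add its integral
over [1/4, 1), the kernel integral of log(sqrt(t)) enters the sum
on [1, 9/4) integrate f = log(sqrt(t))/sqrt(t) against the kernel
on [9/4, ∞): add ∫ exp(-sqrt(t))/sqrt(t)·t^(s-1) dt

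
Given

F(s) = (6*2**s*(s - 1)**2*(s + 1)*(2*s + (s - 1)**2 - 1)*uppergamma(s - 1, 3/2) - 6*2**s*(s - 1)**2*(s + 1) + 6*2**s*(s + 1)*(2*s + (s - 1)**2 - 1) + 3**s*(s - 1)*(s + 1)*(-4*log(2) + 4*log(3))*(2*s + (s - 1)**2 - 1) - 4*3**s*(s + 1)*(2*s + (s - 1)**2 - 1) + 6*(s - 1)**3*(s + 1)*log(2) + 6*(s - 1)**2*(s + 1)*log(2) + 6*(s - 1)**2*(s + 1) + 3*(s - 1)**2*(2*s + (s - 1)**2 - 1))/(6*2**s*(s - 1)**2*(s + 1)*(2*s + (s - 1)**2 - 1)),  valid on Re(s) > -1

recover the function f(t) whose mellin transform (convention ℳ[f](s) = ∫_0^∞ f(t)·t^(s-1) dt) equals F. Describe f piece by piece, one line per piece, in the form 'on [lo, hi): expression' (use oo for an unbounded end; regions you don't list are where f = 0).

peel off the shared t-power: t**2 on [0, 1/2); t*log(t) on [1/2, 1); log(t) on [1, 3/2); …
breakpoints 1/2, 1, 3/2: one integral from each of the 4 segments
∫ t·t^(s-1) over [0, 1/2)
on [1/2, 1): add ∫ log(t)·t^(s-1) dt
∫ over [1, 3/2) of log(t)/t·t^(s-1) joins the sum
piece [3/2, ∞): integrate exp(-t)/t against the kernel

on [0, 1/2): t
on [1/2, 1): log(t)
on [1, 3/2): log(t)/t
on [3/2, oo): exp(-t)/t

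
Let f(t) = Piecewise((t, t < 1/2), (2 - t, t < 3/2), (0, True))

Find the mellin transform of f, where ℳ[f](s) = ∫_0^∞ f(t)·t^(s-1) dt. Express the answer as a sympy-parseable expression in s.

(3**s*s + 4*3**s - 2*s - 4)/(2*2**s*s*(s + 1))
  Re(s) > -1

integrate the 2 segments split at 1/2, then add the results
between 0 and 1/2 the integrand is t·t^(s-1)
for t in [1/2, 3/2): the term is ∫ (2 - t)·t^(s-1)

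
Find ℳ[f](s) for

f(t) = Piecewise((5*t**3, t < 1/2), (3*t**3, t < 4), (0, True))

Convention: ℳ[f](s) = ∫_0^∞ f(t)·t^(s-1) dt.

(768*2**(3*s) + 1)/(4*2**s*(s + 3))
  Re(s) > -3

f breaks at 1/2 into 2 integrals to sum
on [0, 1/2) integrate f = 5*t**3 against the kernel
∫ over [1/2, 4) of 3*t**3·t^(s-1) joins the sum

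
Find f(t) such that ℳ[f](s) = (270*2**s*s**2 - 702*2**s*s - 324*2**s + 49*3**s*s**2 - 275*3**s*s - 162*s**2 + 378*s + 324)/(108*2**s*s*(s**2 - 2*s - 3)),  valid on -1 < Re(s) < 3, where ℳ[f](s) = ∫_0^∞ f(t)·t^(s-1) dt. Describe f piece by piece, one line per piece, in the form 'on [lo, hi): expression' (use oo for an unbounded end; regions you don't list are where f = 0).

on [0, 1/2): t
on [1/2, 1): 2*t + 1
on [1, 3/2): t/2
on [3/2, oo): t**(-3)

the 4 pieces separated at 1/2, 1, 3/2 each add one integral
between 0 and 1/2 the integrand is t·t^(s-1)
segment 1/2 to 1 holds (2*t + 1); add its integral
∫ t/2·t^(s-1) over [1, 3/2)
over [3/2, ∞), the kernel integral of t**(-3) enters the sum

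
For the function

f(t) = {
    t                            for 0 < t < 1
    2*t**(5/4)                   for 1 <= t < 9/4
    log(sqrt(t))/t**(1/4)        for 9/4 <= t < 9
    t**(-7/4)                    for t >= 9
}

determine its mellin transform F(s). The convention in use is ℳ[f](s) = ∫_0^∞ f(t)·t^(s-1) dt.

2**(-2*s - 1/2)*(324*2**(2*s + 1/2)*(-4*s + (2*s + 1/2)**2)*(2*s - 7/2)*(2*s + 5/2) - 324*2**(2*s + 1/2)*(-4*s + (2*s + 1/2)**2)*(2*s - 7/2)*(4*s + 4) + 729*3**(2*s + 1/2)*(-4*s + (2*s + 1/2)**2)*(2*s - 7/2)*(4*s + 4) - 108*3**(2*s + 1/2)*(2*s - 7/2)*(2*s + 1/2)*(2*s + 5/2)*(4*s + 4)*log(3) + 108*3**(2*s + 1/2)*(2*s - 7/2)*(2*s + 1/2)*(2*s + 5/2)*(4*s + 4)*log(2) - 108*3**(2*s + 1/2)*(2*s - 7/2)*(2*s + 5/2)*(4*s + 4)*log(2) + 108*3**(2*s + 1/2)*(2*s - 7/2)*(2*s + 5/2)*(4*s + 4) + 108*3**(2*s + 1/2)*(2*s - 7/2)*(2*s + 5/2)*(4*s + 4)*log(3) - 2*6**(2*s + 1/2)*(-4*s + (2*s + 1/2)**2)*(2*s + 5/2)*(4*s + 4) + 54*6**(2*s + 1/2)*(2*s - 7/2)*(2*s + 1/2)*(2*s + 5/2)*(4*s + 4)*log(3) - 54*6**(2*s + 1/2)*(2*s - 7/2)*(2*s + 5/2)*(4*s + 4)*log(3) - 54*6**(2*s + 1/2)*(2*s - 7/2)*(2*s + 5/2)*(4*s + 4))/(81*(-4*s + (2*s + 1/2)**2)*(2*s - 7/2)*(2*s + 5/2)*(4*s + 4))
  -1 < Re(s) < 7/4

invert the power substitution to get t**2 on [0, 1); 2*t**(5/2) on [1, 3/2); log(t)/sqrt(t) on [3/2, 3); …
the shared t-power comes off first: t**(3/2) on [0, 1); 2*t**2 on [1, 3/2); log(t)/t on [3/2, 3); …
the 4 pieces separated at 1, 9/4, 9 each add one integral
∫ over [0, 1) of t·t^(s-1) joins the sum
piece [1, 9/4): integrate 2*t**(5/4) against the kernel
piece [9/4, 9): integrate log(sqrt(t))/t**(1/4) against the kernel
on [9, ∞) integrate f = t**(-7/4) against the kernel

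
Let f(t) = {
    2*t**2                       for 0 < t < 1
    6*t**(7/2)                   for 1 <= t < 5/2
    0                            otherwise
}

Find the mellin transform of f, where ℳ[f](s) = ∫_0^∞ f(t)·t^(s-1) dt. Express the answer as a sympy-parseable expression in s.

2*(6*(5/2)**(s + 7/2)*(s + 2) - 4*s - 5)/((s + 2)*(2*s + 7))
  Re(s) > -2

slice at 1, transform all 2 pieces, and sum them
∫ 2*t**2·t^(s-1) over [0, 1)
for t in [1, 5/2): the term is ∫ 6*t**(7/2)·t^(s-1)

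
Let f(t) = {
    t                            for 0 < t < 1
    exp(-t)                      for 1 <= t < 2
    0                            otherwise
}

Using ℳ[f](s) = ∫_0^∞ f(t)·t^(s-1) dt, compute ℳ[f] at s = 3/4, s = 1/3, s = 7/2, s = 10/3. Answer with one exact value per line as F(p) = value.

linearity at 1 turns ℳ[f](s) into 2 summed integrals
segment [0, 1) carries t; integrate it
segment [1, 2) carries exp(-t); integrate it

F(3/4) = -uppergamma(3/4, 2) + uppergamma(3/4, 1) + 4/7
F(1/3) = -uppergamma(1/3, 2) + uppergamma(1/3, 1) + 3/4
F(7/2) = (-918*sqrt(2) + (-135*sqrt(pi)*erfc(sqrt(2)) + 16 + 135*sqrt(pi)*erfc(1))*exp(2) + 522*E)*exp(-2)/72
F(10/3) = -uppergamma(10/3, 2) + 3/13 + uppergamma(10/3, 1)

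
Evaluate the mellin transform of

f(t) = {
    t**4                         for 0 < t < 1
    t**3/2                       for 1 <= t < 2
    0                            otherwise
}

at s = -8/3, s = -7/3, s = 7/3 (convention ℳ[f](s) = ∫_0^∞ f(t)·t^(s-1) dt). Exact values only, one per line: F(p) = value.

back out the shared t-power: t**2 on [0, 1); t/2 on [1, 2)
remove the shared t-power first: t on [0, 1); 1/2 on [1, 2)
f breaks at 1 into 2 integrals to sum
between 0 and 1 the integrand is t**4·t^(s-1)
segment [1, 2) carries t**3/2; integrate it

F(-8/3) = -3/4 + 3*2**(1/3)/2
F(-7/3) = -3/20 + 3*2**(2/3)/4
F(7/3) = 39/608 + 3*2**(1/3)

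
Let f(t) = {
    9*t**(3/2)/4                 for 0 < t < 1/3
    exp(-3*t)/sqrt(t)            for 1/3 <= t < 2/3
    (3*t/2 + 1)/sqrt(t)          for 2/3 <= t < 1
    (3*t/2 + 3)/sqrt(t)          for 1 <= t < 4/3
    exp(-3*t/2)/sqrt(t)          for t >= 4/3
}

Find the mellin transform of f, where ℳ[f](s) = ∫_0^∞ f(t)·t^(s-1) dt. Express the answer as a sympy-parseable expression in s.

3**(1/2 - s)*(30*2**(2*s)*(2*s - 1)*(2*s + 3) + 36*2**(2*s)*(2*s + 3) + 3*2**(s + 1/2)*(2*s - 1)*(2*s + 1)*(2*s + 3)*uppergamma(s - 1/2, 2) - 12*2**(s + 1/2)*(2*s - 1)*(2*s + 3) - 12*2**(s + 1/2)*(2*s + 3) - 8*3**(s + 1/2)*(2*s - 1)*(2*s + 3) - 16*3**(s + 1/2)*(2*s + 3) + 6*(2*s - 1)*(2*s + 1)*(2*s + 3)*uppergamma(s - 1/2, 1) - 6*(2*s - 1)*(2*s + 1)*(2*s + 3)*uppergamma(s - 1/2, 2) + 3*(2*s - 1)*(2*s + 1))/(6*(2*s - 1)*(2*s + 1)*(2*s + 3))
  Re(s) > -3/2

peel off the shared t-power: 9*t**(5/2)/4 on [0, 1/3); sqrt(t)*exp(-3*t) on [1/3, 2/3); sqrt(t)*(3*t/2 + 1) on [2/3, 1); …
strip the shared t-power: 9*t**2/4 on [0, 1/3); exp(-3*t) on [1/3, 2/3); 3*t/2 + 1 on [2/3, 1); …
the common scale on t comes off first: t**2 on [0, 1/2); exp(-2*t) on [1/2, 1); t + 1 on [1, 3/2); …
treat the 5 regions marked off by 1/3, 2/3, 1, 4/3 separately and sum
on [0, 1/3) integrate f = 9*t**(3/2)/4 against the kernel
segment 1/3 to 2/3 holds exp(-3*t)/sqrt(t); add its integral
[2/3, 1) adds the kernel integral of (3*t/2 + 1)/sqrt(t)
the [1, 4/3) slice contributes ∫ (3*t/2 + 3)/sqrt(t)·t^(s-1) dt
over [4/3, ∞), the kernel integral of exp(-3*t/2)/sqrt(t) enters the sum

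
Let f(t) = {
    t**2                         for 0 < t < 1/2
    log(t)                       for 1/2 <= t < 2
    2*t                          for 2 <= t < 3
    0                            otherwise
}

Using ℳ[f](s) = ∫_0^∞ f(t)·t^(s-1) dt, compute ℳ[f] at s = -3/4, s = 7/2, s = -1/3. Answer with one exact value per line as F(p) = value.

breakpoints 1/2, 2: one integral from each of the 3 segments
∫ over [0, 1/2) of t**2·t^(s-1) joins the sum
over [1/2, 2), the kernel integral of log(t) enters the sum
∫ 2*t·t^(s-1) over [2, 3)

F(-3/4) = 2**(3/4)*(-200*sqrt(2) - log(2**(15*sqrt(2) + 60)) + 89 + 180*6**(1/4))/45
F(7/2) = sqrt(2)*(-1204015 + 357588*log(2) + 2794176*sqrt(6))/155232
F(-1/3) = 3*2**(1/3)*(-50*2**(1/3) - log(2**(10*2**(1/3) + 20)) + 10*6**(2/3) + 61)/20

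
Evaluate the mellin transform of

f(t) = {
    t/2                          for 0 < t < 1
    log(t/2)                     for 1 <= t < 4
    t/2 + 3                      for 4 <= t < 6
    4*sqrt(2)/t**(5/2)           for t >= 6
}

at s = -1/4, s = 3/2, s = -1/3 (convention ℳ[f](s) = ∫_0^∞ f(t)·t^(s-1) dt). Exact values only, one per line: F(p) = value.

F(-1/4) = -4*6**(3/4)/3 - log(2**(2*sqrt(2) + 4)) - 10*sqrt(2)/3 + 2*2**(3/4)*3**(1/4)/297 + 50/3
F(3/2) = -1139/45 + 2*sqrt(2)/3 + 6*log(2) + 96*sqrt(6)/5
F(-1/3) = -log(2**(3*2**(1/3)/2 + 3)) - 3*6**(2/3)/4 - 3*2**(1/3)/2 + 2**(2/3)*3**(1/6)/153 + 39/4

back out the common scale on t: t on [0, 1/2); log(t) on [1/2, 2); t + 3 on [2, 3); …
split f at 1, 4, 6: ℳ[f](s) collects 4 kernel integrals
on [0, 1): add ∫ t/2·t^(s-1) dt
[1, 4) adds the kernel integral of log(t/2)
between 4 and 6 the integrand is (t/2 + 3)·t^(s-1)
between 6 and ∞ the integrand is 4*sqrt(2)/t**(5/2)·t^(s-1)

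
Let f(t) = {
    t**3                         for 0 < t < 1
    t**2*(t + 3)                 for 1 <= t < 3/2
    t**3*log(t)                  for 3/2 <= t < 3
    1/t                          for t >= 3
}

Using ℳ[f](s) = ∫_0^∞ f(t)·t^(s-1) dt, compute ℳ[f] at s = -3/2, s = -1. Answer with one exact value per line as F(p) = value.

back out the shared t-power: t on [0, 1); t + 3 on [1, 3/2); t*log(t) on [3/2, 3); …
decompose at 1, 3/2, 3; ℳ[f](s) sums the 4 pieces' integrals
over [0, 1), the kernel integral of t**3 enters the sum
segment 1 to 3/2 holds t**2*(t + 3); add its integral
between 3/2 and 3 the integrand is t**3*log(t)·t^(s-1)
on [3, ∞): add ∫ 1/t·t^(s-1) dt

F(-3/2) = -6 - 178*sqrt(3)/135 + log(2**(sqrt(6)/2)*3**(-sqrt(6)/2 + 2*sqrt(3))) + 23*sqrt(6)/6
F(-1) = 9*log(2)/8 + 143/144 + 27*log(3)/8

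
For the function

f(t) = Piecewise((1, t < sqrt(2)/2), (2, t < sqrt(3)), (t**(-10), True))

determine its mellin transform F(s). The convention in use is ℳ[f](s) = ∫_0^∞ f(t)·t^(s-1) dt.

(sqrt(2)/2)**s*(-6**(s/2)*s - 486*6**(s/2)*(10 - s) - 243*s + 2430)/(243*s*(s - 10))
  0 < Re(s) < 10

reversing the power substitution: 1 on [0, 1/2); 2 on [1/2, 3); t**(-5) on [3, ∞)
back out the shared t-power: t on [0, 1/2); 2*t on [1/2, 3); t**(-4) on [3, ∞)
along the cuts sqrt(2)/2, sqrt(3), ℳ[f](s) splits into 3 integrals
∫ over [0, sqrt(2)/2) of 1·t^(s-1) joins the sum
the [sqrt(2)/2, sqrt(3)) slice contributes ∫ 2·t^(s-1) dt
on [sqrt(3), ∞) integrate f = t**(-10) against the kernel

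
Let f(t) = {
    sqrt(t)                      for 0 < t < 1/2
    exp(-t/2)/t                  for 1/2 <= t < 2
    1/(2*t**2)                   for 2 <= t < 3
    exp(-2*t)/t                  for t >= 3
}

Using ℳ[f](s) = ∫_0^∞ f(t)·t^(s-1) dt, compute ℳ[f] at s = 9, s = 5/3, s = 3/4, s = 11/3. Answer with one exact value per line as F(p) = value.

F(9) = -3507200*exp(-1) + sqrt(2)/9728 + 94545*exp(-6)/16 + 2059/14 + 106028861*exp(-1/4)/64
F(5/3) = -3**(2/3)/2 - 2**(2/3)*uppergamma(2/3, 1) + 2**(1/3)*uppergamma(2/3, 6)/2 + 3*2**(5/6)/52 + 3*2**(2/3)/4 + 2**(2/3)*uppergamma(2/3, 1/4)
F(3/4) = -2**(3/4)*uppergamma(-1/4, 1)/2 - 2*3**(3/4)/45 + 2**(1/4)*uppergamma(-1/4, 6) + 3*2**(3/4)/10 + 2**(3/4)*uppergamma(-1/4, 1/4)/2
F(11/3) = -4*2**(2/3)*uppergamma(8/3, 1) - 3*2**(2/3)/5 + 2**(1/3)*uppergamma(8/3, 6)/8 + 3*2**(5/6)/400 + 9*3**(2/3)/10 + 4*2**(2/3)*uppergamma(8/3, 1/4)

strip the shared t-power: t**(3/2) on [0, 1/2); exp(-t/2) on [1/2, 2); 1/(2*t) on [2, 3); …
decompose at 1/2, 2, 3; ℳ[f](s) sums the 4 pieces' integrals
between 0 and 1/2 the integrand is sqrt(t)·t^(s-1)
piece [1/2, 2): integrate exp(-t/2)/t against the kernel
between 2 and 3 the integrand is 1/(2*t**2)·t^(s-1)
the [3, ∞) slice contributes ∫ exp(-2*t)/t·t^(s-1) dt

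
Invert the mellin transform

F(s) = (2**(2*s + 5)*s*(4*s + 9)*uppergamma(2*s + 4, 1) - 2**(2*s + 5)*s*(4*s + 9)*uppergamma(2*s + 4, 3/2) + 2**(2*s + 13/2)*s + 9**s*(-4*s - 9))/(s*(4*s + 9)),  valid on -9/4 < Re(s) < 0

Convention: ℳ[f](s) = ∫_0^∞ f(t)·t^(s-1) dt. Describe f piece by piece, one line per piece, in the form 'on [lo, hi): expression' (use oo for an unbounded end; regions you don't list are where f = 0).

on [0, 4): t**(9/4)
on [4, 9): t**2*exp(-sqrt(t)/2)
on [9, oo): 1

reversing the shared t-power: t**(1/4) on [0, 4); exp(-sqrt(t)/2) on [4, 9); t**(-2) on [9, ∞)
invert the power substitution to get sqrt(t) on [0, 2); exp(-t/2) on [2, 3); t**(-4) on [3, ∞)
decompose at 4, 9; ℳ[f](s) sums the 3 pieces' integrals
segment [0, 4) carries t**(9/4); integrate it
∫ over [4, 9) of t**2*exp(-sqrt(t)/2)·t^(s-1) joins the sum
on [9, ∞) integrate f = 1 against the kernel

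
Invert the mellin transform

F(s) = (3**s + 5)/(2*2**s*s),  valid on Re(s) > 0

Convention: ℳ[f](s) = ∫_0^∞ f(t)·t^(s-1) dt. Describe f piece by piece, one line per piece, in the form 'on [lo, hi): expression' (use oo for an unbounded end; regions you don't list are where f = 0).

split f at 1/2: ℳ[f](s) collects 2 kernel integrals
over [0, 1/2), the kernel integral of 3 enters the sum
for t in [1/2, 3/2): the term is ∫ 1/2·t^(s-1)

on [0, 1/2): 3
on [1/2, 3/2): 1/2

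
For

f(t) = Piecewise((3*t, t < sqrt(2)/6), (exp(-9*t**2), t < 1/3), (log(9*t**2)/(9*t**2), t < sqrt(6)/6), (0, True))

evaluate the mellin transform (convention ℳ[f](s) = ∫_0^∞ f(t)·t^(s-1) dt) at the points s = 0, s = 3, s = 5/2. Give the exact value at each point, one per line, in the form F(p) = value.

invert the common scale on t to get t on [0, sqrt(2)/2); exp(-t**2) on [sqrt(2)/2, 1); log(t**2)/t**2 on [1, sqrt(6)/2)
strip the power substitution: sqrt(t) on [0, 1/2); exp(-t) on [1/2, 1); log(t)/t on [1, 3/2)
the 3 pieces separated at sqrt(2)/6, 1/3 each add one integral
∫ 3*t·t^(s-1) over [0, sqrt(2)/6)
on [sqrt(2)/6, 1/3): add ∫ exp(-9*t**2)·t^(s-1) dt
∫ over [1/3, sqrt(6)/6) of log(9*t**2)/(9*t**2)·t^(s-1) joins the sum

F(0) = -log(3)/3 + Ei(-1)/2 + 1/6 + log(2)/3 - Ei(-1/2)/2 + sqrt(2)/2
F(3) = -sqrt(6)/27 - exp(-1)/54 - sqrt(pi)*erfc(1)/108 + sqrt(pi)*erfc(sqrt(2)/2)/108 + sqrt(2)*exp(-1/2)/108 + exp(-3/2)*log(3**(8*sqrt(6)*exp(3/2))/2**(8*sqrt(6)*exp(3/2)))/432 + 11/144
F(5/2) = -4*6**(3/4)/27 - 6**(3/4)*log(2)/27 - sqrt(3)*uppergamma(5/4, 1)/54 + 2**(1/4)*sqrt(3)/378 + sqrt(3)*uppergamma(5/4, 1/2)/54 + 6**(3/4)*log(3)/27 + 8*sqrt(3)/27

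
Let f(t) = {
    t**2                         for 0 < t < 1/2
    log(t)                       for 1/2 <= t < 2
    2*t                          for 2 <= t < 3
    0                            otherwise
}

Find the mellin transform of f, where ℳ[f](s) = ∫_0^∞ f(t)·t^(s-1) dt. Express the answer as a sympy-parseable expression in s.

f breaks at 1/2, 2 into 3 integrals to sum
piece [0, 1/2): integrate t**2 against the kernel
∫ over [1/2, 2) of log(t)·t^(s-1) joins the sum
on [2, 3): add ∫ 2*t·t^(s-1) dt

(-16*2**(2*s)*s**2*(s + 2) + 4*2**(2*s)*s*(s + 1)*(s + 2)*log(2) - 4*2**(2*s)*(s + 1)*(s + 2) + 24*6**s*s**2*(s + 2) + s**2*(s + 1) + 4*s*(s + 1)*(s + 2)*log(2) + 4*(s + 1)*(s + 2))/(4*2**s*s**2*(s + 1)*(s + 2))
  Re(s) > -2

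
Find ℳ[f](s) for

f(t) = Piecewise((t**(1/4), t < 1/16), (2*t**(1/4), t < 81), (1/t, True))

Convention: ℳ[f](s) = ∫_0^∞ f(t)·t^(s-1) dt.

the power substitution comes off first: sqrt(t) on [0, 1/4); 2*sqrt(t) on [1/4, 9); t**(-2) on [9, ∞)
the power substitution comes off first: t on [0, 1/2); 2*t on [1/2, 3); t**(-4) on [3, ∞)
slice at 1/16, 81, transform all 3 pieces, and sum them
segment 0 to 1/16 holds t**(1/4); add its integral
between 1/16 and 81 the integrand is 2*t**(1/4)·t^(s-1)
for t in [81, ∞): the term is ∫ 1/t·t^(s-1)

(-1296**s*(4*s + 1) + 1944*6**(4*s)*(s - 1) - 162*s + 162)/(81*16**s*(s - 1)*(4*s + 1))
  -1/4 < Re(s) < 1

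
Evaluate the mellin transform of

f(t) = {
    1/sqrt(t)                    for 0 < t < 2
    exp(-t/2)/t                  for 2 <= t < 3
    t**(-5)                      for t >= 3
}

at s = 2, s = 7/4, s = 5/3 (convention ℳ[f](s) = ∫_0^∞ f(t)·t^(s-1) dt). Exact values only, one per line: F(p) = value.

F(2) = -2*exp(-3/2) + 1/81 + 2*exp(-1) + 4*sqrt(2)/3
F(7/4) = -2**(3/4)*uppergamma(3/4, 3/2) + 4*3**(3/4)/1053 + 2**(3/4)*uppergamma(3/4, 1) + 8*2**(1/4)/5
F(5/3) = -2**(2/3)*uppergamma(2/3, 3/2) + 3**(2/3)/270 + 2**(2/3)*uppergamma(2/3, 1) + 12*2**(1/6)/7

strip the shared t-power: sqrt(t) on [0, 2); exp(-t/2) on [2, 3); t**(-4) on [3, ∞)
cuts at 2, 3: linearity sums the 3 kernel integrals
segment 0 to 2 holds 1/sqrt(t); add its integral
on [2, 3) integrate f = exp(-t/2)/t against the kernel
∫ over [3, ∞) of t**(-5)·t^(s-1) joins the sum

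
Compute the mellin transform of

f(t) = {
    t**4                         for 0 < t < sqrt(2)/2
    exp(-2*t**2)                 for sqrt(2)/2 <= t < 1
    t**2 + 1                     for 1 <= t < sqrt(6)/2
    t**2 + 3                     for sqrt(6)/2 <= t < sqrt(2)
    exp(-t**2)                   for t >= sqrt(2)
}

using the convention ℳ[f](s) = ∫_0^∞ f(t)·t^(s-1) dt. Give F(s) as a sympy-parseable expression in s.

back out the power substitution: t**2 on [0, 1/2); exp(-2*t) on [1/2, 1); t + 1 on [1, 3/2); …
breakpoints sqrt(2)/2, 1, sqrt(6)/2, sqrt(2): one integral from each of the 5 segments
segment [0, sqrt(2)/2) carries t**4; integrate it
[sqrt(2)/2, 1) adds the kernel integral of exp(-2*t**2)
[1, sqrt(6)/2) adds the kernel integral of (t**2 + 1)
∫ over [sqrt(6)/2, sqrt(2)) of (t**2 + 3)·t^(s-1) joins the sum
∫ exp(-t**2)·t^(s-1) over [sqrt(2), ∞)

(sqrt(2)/2)**s*(2*2**(s/2)*s*(s + 2)*(s + 4)*uppergamma(s/2, 2) - 8*2**(s/2)*s*(s + 4) - 8*2**(s/2)*(s + 4) + 20*2**s*s*(s + 4) + 24*2**s*(s + 4) - 8*3**(s/2)*s*(s + 4) - 16*3**(s/2)*(s + 4) + 2*s*(s + 2)*(s + 4)*uppergamma(s/2, 1) - 2*s*(s + 2)*(s + 4)*uppergamma(s/2, 2) + s*(s + 2))/(4*s*(s + 2)*(s + 4))
  Re(s) > -4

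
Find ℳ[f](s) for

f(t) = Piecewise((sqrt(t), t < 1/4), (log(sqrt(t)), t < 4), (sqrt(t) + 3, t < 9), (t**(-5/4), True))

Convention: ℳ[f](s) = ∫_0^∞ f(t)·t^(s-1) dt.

peel off the power substitution: t on [0, 1/2); log(t) on [1/2, 2); t + 3 on [2, 3); …
cuts at 1/4, 4, 9: linearity sums the 4 kernel integrals
the [0, 1/4) slice contributes ∫ sqrt(t)·t^(s-1) dt
on [1/4, 4) integrate f = log(sqrt(t)) against the kernel
on [4, 9) integrate f = (sqrt(t) + 3) against the kernel
on [9, ∞): add ∫ t**(-5/4)·t^(s-1) dt

(-1080*2**(4*s)*s**2*(4*s - 5) + 108*2**(4*s)*s*(2*s + 1)*(4*s - 5)*log(2) - 324*2**(4*s)*s*(4*s - 5) - 54*2**(4*s)*(2*s + 1)*(4*s - 5) - 16*sqrt(3)*6**(2*s)*s**2*(2*s + 1) + 1296*6**(2*s)*s**2*(4*s - 5) + 324*6**(2*s)*s*(4*s - 5) + 108*s**2*(4*s - 5) + 108*s*(2*s + 1)*(4*s - 5)*log(2) + (4*s - 5)*(108*s + 54))/(108*2**(2*s)*s**2*(2*s + 1)*(4*s - 5))
  -1/2 < Re(s) < 5/4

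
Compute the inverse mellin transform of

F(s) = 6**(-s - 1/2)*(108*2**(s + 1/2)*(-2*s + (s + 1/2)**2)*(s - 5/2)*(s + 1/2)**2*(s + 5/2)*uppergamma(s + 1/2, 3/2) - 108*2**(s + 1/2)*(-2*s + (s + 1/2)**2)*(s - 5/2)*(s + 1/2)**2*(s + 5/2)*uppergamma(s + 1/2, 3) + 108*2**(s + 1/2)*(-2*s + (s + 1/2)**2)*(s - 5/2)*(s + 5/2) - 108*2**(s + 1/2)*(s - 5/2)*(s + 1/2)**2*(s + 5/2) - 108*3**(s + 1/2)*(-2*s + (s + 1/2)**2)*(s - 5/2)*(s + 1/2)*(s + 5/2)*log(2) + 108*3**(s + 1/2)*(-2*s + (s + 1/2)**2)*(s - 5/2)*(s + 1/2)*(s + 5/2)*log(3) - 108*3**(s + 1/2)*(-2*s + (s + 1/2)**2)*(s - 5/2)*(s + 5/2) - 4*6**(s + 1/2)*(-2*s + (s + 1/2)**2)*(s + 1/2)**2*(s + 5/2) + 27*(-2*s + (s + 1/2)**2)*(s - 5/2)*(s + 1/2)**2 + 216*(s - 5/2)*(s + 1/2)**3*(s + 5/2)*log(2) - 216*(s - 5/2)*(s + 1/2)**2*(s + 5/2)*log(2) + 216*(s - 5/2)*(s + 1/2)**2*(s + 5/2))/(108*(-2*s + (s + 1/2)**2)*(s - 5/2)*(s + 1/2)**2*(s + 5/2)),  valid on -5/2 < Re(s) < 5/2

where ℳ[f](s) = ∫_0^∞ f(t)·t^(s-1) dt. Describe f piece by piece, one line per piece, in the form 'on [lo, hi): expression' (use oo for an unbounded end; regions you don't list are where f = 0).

on [0, 1/6): 9*t**(5/2)
on [1/6, 1/3): log(3*t)/(3*sqrt(t))
on [1/3, 1/2): sqrt(t)*log(3*t)
on [1/2, 1): sqrt(t)*exp(-3*t)
on [1, oo): 1/(27*t**(5/2))

remove the shared t-power first: 9*t**2 on [0, 1/6); log(3*t)/(3*t) on [1/6, 1/3); log(3*t) on [1/3, 1/2); …
the common scale on t comes off first: t**2 on [0, 1/2); log(t)/t on [1/2, 1); log(t) on [1, 3/2); …
along the cuts 1/6, 1/3, 1/2, 1, ℳ[f](s) splits into 5 integrals
between 0 and 1/6 the integrand is 9*t**(5/2)·t^(s-1)
piece [1/6, 1/3): integrate log(3*t)/(3*sqrt(t)) against the kernel
piece [1/3, 1/2): integrate sqrt(t)*log(3*t) against the kernel
piece [1/2, 1): integrate sqrt(t)*exp(-3*t) against the kernel
piece [1, ∞): integrate 1/(27*t**(5/2)) against the kernel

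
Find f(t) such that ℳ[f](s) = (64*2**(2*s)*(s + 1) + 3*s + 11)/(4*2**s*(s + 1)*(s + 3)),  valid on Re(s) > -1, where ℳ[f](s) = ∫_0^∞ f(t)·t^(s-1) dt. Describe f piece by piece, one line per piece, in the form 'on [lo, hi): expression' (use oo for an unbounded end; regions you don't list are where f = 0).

on [0, 1/2): 2*t
on [1/2, 2): 2*t**3

cuts at 1/2: linearity sums the 2 kernel integrals
the [0, 1/2) slice contributes ∫ 2*t·t^(s-1) dt
over [1/2, 2), the kernel integral of 2*t**3 enters the sum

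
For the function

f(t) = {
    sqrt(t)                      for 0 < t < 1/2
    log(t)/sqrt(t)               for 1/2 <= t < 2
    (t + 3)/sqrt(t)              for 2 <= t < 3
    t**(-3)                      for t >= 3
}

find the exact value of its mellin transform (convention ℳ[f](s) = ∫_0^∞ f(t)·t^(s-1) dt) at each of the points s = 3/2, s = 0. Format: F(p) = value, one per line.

peel off the shared t-power: t**(3/2) on [0, 1/2); sqrt(t)*log(t) on [1/2, 2); sqrt(t)*(t + 3) on [2, 3); …
remove the shared t-power first: t on [0, 1/2); log(t) on [1/2, 2); t + 3 on [2, 3); …
f breaks at 1/2, 2, 3 into 4 integrals to sum
∫ over [0, 1/2) of sqrt(t)·t^(s-1) joins the sum
between 1/2 and 2 the integrand is log(t)/sqrt(t)·t^(s-1)
[2, 3) adds the kernel integral of (t + 3)/sqrt(t)
over [3, ∞), the kernel integral of t**(-3) enters the sum

F(3/2) = 2*sqrt(3)/27 + 5*log(2)/2 + 33/8
F(0) = sqrt(2)*(-486*log(2) + sqrt(2) + 648)/162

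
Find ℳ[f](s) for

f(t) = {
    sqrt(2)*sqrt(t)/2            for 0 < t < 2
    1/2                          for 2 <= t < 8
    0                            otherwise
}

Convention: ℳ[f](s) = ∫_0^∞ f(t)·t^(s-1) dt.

reversing the common scale on t: sqrt(t) on [0, 1); 1/2 on [1, 4)
reversing the power substitution: t on [0, 1); 1/2 on [1, 2)
treat the 2 regions marked off by 2 separately and sum
[0, 2) adds the kernel integral of sqrt(2)*sqrt(t)/2
∫ over [2, 8) of 1/2·t^(s-1) joins the sum

2**(s - 1)*(4**s*(2*s + 1) + 2*s - 1)/(s*(2*s + 1))
  Re(s) > -1/2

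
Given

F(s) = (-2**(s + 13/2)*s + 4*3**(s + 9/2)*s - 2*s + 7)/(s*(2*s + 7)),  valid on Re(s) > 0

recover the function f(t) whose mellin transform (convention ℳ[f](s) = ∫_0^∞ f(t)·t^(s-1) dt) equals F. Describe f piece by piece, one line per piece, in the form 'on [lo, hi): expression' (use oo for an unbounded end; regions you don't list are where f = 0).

on [0, 1): 1
on [1, 2): 2*t**(7/2)
on [2, 3): 6*t**(7/2)

cuts at 1, 2: linearity sums the 3 kernel integrals
between 0 and 1 the integrand is 1·t^(s-1)
for t in [1, 2): the term is ∫ 2*t**(7/2)·t^(s-1)
for t in [2, 3): the term is ∫ 6*t**(7/2)·t^(s-1)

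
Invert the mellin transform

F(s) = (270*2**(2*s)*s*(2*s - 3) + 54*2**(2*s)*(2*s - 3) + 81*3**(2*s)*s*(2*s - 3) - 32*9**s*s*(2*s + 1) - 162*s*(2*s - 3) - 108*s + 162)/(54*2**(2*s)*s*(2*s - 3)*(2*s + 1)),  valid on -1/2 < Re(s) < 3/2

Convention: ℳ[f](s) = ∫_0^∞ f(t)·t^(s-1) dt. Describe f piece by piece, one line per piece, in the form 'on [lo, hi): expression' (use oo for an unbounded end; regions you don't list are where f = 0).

on [0, 1/4): sqrt(t)
on [1/4, 1): 2*sqrt(t) + 1
on [1, 9/4): sqrt(t)/2
on [9/4, oo): t**(-3/2)

strip the power substitution: t on [0, 1/2); 2*t + 1 on [1/2, 1); t/2 on [1, 3/2); …
linearity at 1/4, 1, 9/4 turns ℳ[f](s) into 4 summed integrals
∫ over [0, 1/4) of sqrt(t)·t^(s-1) joins the sum
∫ over [1/4, 1) of (2*sqrt(t) + 1)·t^(s-1) joins the sum
segment [1, 9/4) carries sqrt(t)/2; integrate it
over [9/4, ∞), the kernel integral of t**(-3/2) enters the sum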